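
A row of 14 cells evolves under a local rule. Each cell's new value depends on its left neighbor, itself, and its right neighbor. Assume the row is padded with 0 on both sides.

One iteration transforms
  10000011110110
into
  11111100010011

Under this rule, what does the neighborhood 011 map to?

At position 6 the neighborhood is 011; the next row has 0 there.

0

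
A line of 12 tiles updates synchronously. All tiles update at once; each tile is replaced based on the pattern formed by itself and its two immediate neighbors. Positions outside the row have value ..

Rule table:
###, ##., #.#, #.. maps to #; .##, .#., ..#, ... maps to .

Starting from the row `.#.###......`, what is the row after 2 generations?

generation 1: ..#.###.....
generation 2: ...#.###....

...#.###....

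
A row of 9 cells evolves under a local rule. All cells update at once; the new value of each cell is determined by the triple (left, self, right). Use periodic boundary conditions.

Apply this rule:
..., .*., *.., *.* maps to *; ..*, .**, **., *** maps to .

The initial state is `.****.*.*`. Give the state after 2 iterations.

.***.....

*....****
.***.....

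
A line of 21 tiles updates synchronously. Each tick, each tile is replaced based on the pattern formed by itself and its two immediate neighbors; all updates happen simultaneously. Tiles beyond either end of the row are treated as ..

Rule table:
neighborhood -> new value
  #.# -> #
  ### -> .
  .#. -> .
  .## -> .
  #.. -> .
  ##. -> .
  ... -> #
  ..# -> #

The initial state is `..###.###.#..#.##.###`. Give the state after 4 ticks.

##...#...#..#.#..#...
...##..##..#.#..#..##
###...#...#.#..#..#..
....##..##.#..#..#..#

....##..##.#..#..#..#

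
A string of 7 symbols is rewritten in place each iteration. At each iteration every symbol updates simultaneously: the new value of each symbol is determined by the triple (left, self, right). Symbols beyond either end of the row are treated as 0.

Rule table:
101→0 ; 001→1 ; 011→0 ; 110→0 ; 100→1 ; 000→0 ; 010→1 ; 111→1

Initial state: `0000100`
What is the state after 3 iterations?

0110101

iteration 1: 0001110
iteration 2: 0010101
iteration 3: 0110101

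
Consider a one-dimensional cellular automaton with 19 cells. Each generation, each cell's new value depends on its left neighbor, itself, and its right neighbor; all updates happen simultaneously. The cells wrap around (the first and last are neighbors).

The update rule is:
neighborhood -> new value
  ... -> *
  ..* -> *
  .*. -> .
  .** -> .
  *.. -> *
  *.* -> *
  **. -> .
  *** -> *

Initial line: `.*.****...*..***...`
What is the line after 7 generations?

*.*.**.*.*.**.*.*..

*.*.**.***.**.*.***
.*.*..*.*.*..*.*.**
*.*.**.*.*.**.*.*..
.*.*..*.*.*..*.*.**  (repeats generation 2; period 2)
generation 7: *.*.**.*.*.**.*.*..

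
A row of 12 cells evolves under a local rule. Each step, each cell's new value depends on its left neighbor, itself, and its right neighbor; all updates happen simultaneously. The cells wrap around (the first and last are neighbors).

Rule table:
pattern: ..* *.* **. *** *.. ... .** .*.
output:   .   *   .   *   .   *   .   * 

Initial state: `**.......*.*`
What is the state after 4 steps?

*.*..**...**

*..*****.**.
*...***.*..*
..*..*.**...
*.*..**...**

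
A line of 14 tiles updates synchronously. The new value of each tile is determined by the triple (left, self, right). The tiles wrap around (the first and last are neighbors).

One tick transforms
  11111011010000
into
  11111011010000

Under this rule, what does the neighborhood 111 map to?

1

At position 1 the neighborhood is 111; the next row has 1 there.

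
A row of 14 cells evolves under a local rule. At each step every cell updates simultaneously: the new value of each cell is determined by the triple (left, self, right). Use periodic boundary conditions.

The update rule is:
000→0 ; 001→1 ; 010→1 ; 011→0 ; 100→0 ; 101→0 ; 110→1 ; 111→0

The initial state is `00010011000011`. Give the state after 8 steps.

01010101010101

00110101000101
01010101001101
01010101010101
01010101010101  (fixed point — unchanged through step 8)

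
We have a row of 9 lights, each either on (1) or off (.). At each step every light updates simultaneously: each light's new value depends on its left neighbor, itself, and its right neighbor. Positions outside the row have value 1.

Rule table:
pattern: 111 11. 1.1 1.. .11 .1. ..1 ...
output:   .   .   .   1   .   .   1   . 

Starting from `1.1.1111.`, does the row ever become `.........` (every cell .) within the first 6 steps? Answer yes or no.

.........
all cells are . at step 1

yes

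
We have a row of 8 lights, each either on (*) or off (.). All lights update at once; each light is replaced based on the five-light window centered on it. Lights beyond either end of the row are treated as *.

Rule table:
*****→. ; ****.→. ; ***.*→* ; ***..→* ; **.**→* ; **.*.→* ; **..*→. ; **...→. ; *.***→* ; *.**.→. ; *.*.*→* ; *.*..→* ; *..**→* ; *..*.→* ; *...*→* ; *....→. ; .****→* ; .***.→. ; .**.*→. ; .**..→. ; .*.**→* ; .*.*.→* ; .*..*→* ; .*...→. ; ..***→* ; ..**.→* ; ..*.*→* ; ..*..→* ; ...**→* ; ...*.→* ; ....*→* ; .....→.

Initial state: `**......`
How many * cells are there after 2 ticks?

.*....**
**..****
count of *: 6

6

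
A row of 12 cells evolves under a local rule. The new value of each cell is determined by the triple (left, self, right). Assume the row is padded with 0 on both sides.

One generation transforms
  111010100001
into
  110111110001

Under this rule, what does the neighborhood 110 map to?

0

At position 2 the neighborhood is 110; the next row has 0 there.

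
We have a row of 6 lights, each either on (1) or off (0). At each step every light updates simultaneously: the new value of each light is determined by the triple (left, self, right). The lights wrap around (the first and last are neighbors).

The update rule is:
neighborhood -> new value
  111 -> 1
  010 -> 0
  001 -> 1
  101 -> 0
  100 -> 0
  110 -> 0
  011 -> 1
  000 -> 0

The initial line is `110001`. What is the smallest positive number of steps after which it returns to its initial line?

6

100011
000111
001110
011100
111000
110001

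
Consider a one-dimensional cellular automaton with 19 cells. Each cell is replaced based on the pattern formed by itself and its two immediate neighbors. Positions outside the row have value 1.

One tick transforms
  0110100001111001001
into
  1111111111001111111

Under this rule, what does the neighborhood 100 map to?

1

At position 5 the neighborhood is 100; the next row has 1 there.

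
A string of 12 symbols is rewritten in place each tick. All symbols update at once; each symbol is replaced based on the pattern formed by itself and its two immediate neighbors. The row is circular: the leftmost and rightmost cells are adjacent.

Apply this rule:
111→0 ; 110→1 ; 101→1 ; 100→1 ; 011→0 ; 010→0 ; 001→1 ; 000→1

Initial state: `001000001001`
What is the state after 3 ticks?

101111101101

110111110110
011000011011
101111101101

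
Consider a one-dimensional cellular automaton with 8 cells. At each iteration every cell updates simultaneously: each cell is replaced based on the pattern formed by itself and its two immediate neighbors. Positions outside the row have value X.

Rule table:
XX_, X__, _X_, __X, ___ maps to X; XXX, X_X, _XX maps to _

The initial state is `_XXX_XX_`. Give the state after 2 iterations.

XXXXXXX_

___X__X_
XXXXXXX_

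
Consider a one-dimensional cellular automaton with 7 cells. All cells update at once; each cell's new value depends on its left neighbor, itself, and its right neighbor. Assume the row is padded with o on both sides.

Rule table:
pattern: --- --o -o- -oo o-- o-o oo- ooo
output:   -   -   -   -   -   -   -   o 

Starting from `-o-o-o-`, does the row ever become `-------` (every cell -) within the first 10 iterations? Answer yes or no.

yes

iteration 1: -------
all cells are - at iteration 1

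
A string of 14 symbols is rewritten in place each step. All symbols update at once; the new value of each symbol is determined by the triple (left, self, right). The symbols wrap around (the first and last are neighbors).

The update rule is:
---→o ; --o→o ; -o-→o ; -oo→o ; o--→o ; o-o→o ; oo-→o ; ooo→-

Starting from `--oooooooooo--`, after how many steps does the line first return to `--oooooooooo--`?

2

ooo--------ooo
--oooooooooo--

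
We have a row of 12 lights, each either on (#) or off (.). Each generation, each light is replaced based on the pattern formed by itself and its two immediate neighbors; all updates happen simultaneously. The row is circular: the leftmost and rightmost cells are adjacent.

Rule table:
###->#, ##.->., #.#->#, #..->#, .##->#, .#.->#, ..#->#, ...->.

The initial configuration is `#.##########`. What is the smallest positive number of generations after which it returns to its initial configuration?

generation 1: .###########
generation 2: ###########.
generation 3: ##########.#
generation 4: #########.##
generation 5: ########.###
generation 6: #######.####
generation 7: ######.#####
generation 8: #####.######
generation 9: ####.#######
generation 10: ###.########
generation 11: ##.#########
generation 12: #.##########

12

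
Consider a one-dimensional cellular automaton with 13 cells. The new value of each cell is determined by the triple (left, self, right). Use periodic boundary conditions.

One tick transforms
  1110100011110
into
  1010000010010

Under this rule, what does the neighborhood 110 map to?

1

At position 2 the neighborhood is 110; the next row has 1 there.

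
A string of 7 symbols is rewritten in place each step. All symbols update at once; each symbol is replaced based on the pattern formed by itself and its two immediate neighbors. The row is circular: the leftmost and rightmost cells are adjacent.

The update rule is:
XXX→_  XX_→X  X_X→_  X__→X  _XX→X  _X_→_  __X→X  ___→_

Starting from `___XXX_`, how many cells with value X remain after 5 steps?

__XX_XX
XXXX_XX
___X_X_
__X___X
XX_X_X_
count of X: 4

4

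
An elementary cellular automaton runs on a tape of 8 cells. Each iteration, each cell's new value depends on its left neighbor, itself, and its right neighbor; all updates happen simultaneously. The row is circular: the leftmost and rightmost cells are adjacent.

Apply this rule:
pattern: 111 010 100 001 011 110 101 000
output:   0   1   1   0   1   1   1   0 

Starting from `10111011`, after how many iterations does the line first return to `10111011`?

11101110
10111011

2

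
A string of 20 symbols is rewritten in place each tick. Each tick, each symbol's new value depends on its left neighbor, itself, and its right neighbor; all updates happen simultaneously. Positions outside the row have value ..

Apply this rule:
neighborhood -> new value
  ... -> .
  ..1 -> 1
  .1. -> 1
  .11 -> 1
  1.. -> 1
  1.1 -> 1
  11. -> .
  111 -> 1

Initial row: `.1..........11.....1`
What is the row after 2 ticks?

111........11.1...11
11.1......11.111.11.

11.1......11.111.11.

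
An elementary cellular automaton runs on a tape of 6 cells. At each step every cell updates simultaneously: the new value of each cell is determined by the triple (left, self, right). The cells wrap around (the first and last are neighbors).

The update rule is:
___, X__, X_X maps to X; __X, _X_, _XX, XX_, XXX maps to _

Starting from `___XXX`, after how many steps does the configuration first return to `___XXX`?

XX____
__XXX_
X____X
_XXX__
____XX
XXX___
___XX_
XX___X
__XX__
X___XX
_XX___
___XXX

12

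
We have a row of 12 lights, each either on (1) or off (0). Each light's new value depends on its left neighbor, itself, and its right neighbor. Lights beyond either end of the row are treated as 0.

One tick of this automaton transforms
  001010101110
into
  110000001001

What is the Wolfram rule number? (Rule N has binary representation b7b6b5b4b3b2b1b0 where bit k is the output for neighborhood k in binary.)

27

position 9: 111 → 0  (bit 7 = 0)
position 10: 110 → 0  (bit 6 = 0)
position 3: 101 → 0  (bit 5 = 0)
position 11: 100 → 1  (bit 4 = 1)
position 8: 011 → 1  (bit 3 = 1)
position 2: 010 → 0  (bit 2 = 0)
position 1: 001 → 1  (bit 1 = 1)
position 0: 000 → 1  (bit 0 = 1)
bits b7..b0 = 00011011 = 27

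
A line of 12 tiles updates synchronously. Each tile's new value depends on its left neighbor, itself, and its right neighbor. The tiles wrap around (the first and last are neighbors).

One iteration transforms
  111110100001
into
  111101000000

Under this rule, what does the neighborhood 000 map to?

At position 8 the neighborhood is 000; the next row has 0 there.

0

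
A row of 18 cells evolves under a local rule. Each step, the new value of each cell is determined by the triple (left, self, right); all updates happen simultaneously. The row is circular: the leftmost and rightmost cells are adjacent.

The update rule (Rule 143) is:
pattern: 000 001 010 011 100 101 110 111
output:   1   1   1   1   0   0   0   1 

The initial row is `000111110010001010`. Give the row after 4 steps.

111111100110111010
111111001100110010
111110011001100110
111100110011001100

111100110011001100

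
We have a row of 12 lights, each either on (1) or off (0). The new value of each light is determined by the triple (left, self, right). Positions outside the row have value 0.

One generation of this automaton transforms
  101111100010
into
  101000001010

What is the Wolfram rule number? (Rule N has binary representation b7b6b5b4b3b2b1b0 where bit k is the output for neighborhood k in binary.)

13

position 3: 111 → 0  (bit 7 = 0)
position 6: 110 → 0  (bit 6 = 0)
position 1: 101 → 0  (bit 5 = 0)
position 7: 100 → 0  (bit 4 = 0)
position 2: 011 → 1  (bit 3 = 1)
position 0: 010 → 1  (bit 2 = 1)
position 9: 001 → 0  (bit 1 = 0)
position 8: 000 → 1  (bit 0 = 1)
bits b7..b0 = 00001101 = 13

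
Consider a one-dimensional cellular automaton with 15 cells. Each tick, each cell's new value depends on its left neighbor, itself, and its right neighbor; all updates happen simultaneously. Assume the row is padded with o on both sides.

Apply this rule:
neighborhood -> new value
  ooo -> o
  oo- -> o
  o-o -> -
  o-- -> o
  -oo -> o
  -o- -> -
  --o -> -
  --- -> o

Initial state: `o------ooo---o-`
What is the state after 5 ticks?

tick 1: oooooo-ooooo---
tick 2: oooooo-ooooooo-
tick 3: oooooo-ooooooo-  (fixed point — unchanged through tick 5)

oooooo-ooooooo-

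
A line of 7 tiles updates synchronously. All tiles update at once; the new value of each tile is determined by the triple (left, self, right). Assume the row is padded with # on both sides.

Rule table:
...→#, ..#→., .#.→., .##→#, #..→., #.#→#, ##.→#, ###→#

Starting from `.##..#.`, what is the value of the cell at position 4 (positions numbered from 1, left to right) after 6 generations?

###...#
###.#.#
####.##
#######
#######  (fixed point — unchanged through generation 6)
position 4 holds #

#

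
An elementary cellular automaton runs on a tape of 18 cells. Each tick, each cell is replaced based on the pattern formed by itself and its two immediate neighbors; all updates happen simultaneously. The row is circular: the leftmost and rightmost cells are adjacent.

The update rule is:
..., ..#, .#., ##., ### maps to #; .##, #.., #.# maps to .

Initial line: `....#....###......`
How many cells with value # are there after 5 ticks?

#####.###.##.#####
#####..##..#..####
#####.#.#.##.#.###
#####.#.#..#.#..##
#####.#.#.##.#.#.#
count of #: 12

12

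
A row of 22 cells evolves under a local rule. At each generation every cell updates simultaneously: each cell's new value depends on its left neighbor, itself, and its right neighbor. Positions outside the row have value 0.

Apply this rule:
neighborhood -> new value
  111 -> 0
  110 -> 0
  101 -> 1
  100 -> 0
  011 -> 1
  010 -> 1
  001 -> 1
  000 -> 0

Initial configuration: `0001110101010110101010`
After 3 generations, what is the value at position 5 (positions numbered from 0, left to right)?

1

0011001111111101111110
0110011000000011000000
1100110000000110000000
position 5 holds 1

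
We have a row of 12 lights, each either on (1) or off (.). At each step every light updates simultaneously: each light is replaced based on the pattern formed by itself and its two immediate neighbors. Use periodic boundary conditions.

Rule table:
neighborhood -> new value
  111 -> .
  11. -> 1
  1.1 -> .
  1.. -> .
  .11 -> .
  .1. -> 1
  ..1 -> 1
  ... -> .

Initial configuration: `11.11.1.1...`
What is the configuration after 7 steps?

.1..1.1.1..1

.1..1.1.1..1
.1.11.1.1.11
.1..1.1.1..1  (repeats step 1; period 2)
step 7: .1..1.1.1..1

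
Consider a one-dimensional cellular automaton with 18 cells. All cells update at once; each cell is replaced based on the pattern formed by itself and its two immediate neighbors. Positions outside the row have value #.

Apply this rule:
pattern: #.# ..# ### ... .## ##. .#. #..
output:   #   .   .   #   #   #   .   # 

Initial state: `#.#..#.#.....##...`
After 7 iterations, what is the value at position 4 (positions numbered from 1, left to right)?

#

iteration 1: ##.#..#.####.####.
iteration 2: .##.#..##..###..##
iteration 3: ####.#.###.#.##.#.
iteration 4: ...##.##.##.####.#
iteration 5: ##.##########..###
iteration 6: .###........##.#..
iteration 7: ##.########.###.#.
position 4 holds #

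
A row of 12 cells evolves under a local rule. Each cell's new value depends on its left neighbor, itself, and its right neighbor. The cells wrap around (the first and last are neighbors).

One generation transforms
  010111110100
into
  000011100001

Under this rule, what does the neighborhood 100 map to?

0

At position 10 the neighborhood is 100; the next row has 0 there.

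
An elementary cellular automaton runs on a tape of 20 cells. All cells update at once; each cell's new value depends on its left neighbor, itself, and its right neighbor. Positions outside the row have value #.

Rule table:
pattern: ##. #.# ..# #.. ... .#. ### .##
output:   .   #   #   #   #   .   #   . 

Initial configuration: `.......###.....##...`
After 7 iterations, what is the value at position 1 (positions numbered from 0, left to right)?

.

#######.#.#####..###
######.#.#.###.##.##
#####.#.#.#.#.#..#.#
####.#.#.#.#.#.##.#.
###.#.#.#.#.#.#..#.#
##.#.#.#.#.#.#.##.#.
#.#.#.#.#.#.#.#..#.#
position 1 holds .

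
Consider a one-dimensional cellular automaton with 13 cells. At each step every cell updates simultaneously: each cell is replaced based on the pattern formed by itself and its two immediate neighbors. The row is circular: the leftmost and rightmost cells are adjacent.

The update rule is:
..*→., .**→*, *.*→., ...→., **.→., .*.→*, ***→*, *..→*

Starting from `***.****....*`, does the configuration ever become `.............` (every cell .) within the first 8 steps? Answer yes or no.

step 1: **..***.*...*
step 2: *.*.**..**..*
step 3: ..*.*.*.*.*.*
step 4: *.*.*.*.*.*.*
step 5: ..*.*.*.*.*.*  (repeats step 3; period 2)
step 8: *.*.*.*.*.*.*
step 8 is *.*.*.*.*.*.*, still not uniform .

no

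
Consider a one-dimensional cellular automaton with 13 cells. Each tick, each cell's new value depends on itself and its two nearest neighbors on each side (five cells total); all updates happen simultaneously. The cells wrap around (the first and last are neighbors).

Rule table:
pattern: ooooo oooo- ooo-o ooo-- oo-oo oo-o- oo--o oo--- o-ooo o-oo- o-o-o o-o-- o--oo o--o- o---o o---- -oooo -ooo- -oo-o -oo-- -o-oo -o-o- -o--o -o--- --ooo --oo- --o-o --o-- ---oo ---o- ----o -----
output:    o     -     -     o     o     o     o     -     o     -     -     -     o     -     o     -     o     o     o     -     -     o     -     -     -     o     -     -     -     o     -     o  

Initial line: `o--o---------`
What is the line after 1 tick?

------ooooo-o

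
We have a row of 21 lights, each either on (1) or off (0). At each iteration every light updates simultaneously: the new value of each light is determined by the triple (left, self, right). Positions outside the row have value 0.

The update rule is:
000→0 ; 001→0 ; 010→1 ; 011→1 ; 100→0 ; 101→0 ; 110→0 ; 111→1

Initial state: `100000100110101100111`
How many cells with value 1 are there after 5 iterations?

6

100000100100101000110
100000100100101000100
100000100100101000100  (fixed point — unchanged through iteration 5)
count of 1: 6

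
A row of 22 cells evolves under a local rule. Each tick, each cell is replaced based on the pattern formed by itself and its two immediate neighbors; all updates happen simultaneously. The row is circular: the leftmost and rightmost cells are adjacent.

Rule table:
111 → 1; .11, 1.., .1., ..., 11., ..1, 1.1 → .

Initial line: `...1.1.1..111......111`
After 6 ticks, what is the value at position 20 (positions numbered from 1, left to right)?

tick 1: ...........1........1.
tick 2: ......................
tick 3: ......................  (fixed point — unchanged through tick 6)
position 20 holds .

.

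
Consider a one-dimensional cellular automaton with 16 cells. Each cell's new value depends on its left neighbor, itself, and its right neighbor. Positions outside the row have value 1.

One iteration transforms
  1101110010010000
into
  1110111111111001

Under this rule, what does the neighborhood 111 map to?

At position 0 the neighborhood is 111; the next row has 1 there.

1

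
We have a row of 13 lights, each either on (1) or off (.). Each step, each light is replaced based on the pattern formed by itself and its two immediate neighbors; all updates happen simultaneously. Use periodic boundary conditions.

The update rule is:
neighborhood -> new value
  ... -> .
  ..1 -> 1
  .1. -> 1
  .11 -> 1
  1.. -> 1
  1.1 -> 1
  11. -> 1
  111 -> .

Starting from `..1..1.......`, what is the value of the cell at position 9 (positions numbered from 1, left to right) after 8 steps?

.111111......
11....11.....
111..1111...1
..1111..11.11
111..11111111
..1111.......
.11..11......
11111111.....
position 9 holds .

.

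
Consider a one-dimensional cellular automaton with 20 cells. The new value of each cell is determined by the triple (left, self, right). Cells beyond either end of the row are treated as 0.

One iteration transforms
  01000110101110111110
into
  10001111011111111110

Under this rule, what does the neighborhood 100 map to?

At position 2 the neighborhood is 100; the next row has 0 there.

0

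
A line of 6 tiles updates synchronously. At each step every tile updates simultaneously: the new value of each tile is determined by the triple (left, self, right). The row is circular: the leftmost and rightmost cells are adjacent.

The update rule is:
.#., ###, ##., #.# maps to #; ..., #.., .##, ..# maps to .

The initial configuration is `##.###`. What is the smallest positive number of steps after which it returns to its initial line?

step 1: ###.##
step 2: ####.#
step 3: #####.
step 4: .#####
step 5: #.####
step 6: ##.###

6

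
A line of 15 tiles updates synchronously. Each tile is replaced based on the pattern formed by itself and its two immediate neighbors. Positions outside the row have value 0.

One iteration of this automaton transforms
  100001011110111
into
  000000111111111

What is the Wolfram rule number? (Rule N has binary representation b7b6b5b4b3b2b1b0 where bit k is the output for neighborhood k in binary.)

position 8: 111 → 1  (bit 7 = 1)
position 10: 110 → 1  (bit 6 = 1)
position 6: 101 → 1  (bit 5 = 1)
position 1: 100 → 0  (bit 4 = 0)
position 7: 011 → 1  (bit 3 = 1)
position 0: 010 → 0  (bit 2 = 0)
position 4: 001 → 0  (bit 1 = 0)
position 2: 000 → 0  (bit 0 = 0)
bits b7..b0 = 11101000 = 232

232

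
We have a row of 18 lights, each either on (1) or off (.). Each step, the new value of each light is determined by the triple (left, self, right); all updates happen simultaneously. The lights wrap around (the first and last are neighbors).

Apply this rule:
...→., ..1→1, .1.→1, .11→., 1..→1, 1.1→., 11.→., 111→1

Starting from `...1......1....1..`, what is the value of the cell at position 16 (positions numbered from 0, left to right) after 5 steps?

.

..111....111..111.
.1.1.1..1.1.11.1.1
.1.1.1111.1....1.1
.1.1..11..11..11.1
.1.111..11..11...1
position 16 holds .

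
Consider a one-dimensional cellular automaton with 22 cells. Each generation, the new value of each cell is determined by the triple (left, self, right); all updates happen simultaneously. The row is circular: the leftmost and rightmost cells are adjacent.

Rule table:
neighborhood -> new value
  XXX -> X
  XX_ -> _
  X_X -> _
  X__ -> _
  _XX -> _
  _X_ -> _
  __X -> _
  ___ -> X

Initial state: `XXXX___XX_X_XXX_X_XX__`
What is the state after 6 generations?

_XX__X_______X________
_______XXXXX___XXXXXXX
_XXXXX__XXX__X__XXXXX_
__XXX____X_______XXX__
X__X__XX___XXXXX__X__X
_________X__XXX_______

_________X__XXX_______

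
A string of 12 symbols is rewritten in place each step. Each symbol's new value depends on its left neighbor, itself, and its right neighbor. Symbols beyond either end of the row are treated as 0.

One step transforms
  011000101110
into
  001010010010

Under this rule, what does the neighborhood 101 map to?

At position 7 the neighborhood is 101; the next row has 1 there.

1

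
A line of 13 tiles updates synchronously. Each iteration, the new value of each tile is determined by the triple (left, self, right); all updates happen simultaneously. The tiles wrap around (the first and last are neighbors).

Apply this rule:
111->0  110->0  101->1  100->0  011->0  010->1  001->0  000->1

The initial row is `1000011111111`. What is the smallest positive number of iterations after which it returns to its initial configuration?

2

0011000000000
1000011111111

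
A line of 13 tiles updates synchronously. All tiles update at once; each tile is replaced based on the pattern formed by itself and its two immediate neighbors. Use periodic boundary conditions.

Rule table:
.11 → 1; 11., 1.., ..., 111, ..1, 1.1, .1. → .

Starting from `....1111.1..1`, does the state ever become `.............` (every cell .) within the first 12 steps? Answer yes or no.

....1........
.............
all cells are . at step 2

yes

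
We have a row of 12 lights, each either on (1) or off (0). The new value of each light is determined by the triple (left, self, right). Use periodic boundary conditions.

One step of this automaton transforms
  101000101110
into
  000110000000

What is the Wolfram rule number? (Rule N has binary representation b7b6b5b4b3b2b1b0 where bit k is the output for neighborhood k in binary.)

position 9: 111 → 0  (bit 7 = 0)
position 10: 110 → 0  (bit 6 = 0)
position 1: 101 → 0  (bit 5 = 0)
position 3: 100 → 1  (bit 4 = 1)
position 8: 011 → 0  (bit 3 = 0)
position 0: 010 → 0  (bit 2 = 0)
position 5: 001 → 0  (bit 1 = 0)
position 4: 000 → 1  (bit 0 = 1)
bits b7..b0 = 00010001 = 17

17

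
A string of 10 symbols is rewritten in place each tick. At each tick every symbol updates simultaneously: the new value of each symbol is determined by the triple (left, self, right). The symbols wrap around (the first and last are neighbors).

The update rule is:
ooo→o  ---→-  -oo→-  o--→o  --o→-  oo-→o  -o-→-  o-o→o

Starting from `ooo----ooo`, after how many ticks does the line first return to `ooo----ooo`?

oooo----oo
ooooo----o
oooooo----
-oooooo---
--oooooo--
---oooooo-
----oooooo
o----ooooo
oo----oooo
ooo----ooo

10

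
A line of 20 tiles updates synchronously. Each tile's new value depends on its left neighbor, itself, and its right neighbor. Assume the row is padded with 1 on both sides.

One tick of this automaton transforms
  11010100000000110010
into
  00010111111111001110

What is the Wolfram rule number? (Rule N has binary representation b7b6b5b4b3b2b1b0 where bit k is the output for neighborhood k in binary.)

23

position 0: 111 → 0  (bit 7 = 0)
position 1: 110 → 0  (bit 6 = 0)
position 2: 101 → 0  (bit 5 = 0)
position 6: 100 → 1  (bit 4 = 1)
position 14: 011 → 0  (bit 3 = 0)
position 3: 010 → 1  (bit 2 = 1)
position 13: 001 → 1  (bit 1 = 1)
position 7: 000 → 1  (bit 0 = 1)
bits b7..b0 = 00010111 = 23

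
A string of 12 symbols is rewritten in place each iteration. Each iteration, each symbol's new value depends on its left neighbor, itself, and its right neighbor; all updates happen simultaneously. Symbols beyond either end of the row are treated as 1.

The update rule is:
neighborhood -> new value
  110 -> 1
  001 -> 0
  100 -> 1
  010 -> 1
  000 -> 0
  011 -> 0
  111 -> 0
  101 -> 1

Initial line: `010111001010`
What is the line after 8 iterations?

iteration 1: 111001101111
iteration 2: 001100110000
iteration 3: 100110011000
iteration 4: 110011001100
iteration 5: 011001100110
iteration 6: 101100110011
iteration 7: 110110011000
iteration 8: 011011001100

011011001100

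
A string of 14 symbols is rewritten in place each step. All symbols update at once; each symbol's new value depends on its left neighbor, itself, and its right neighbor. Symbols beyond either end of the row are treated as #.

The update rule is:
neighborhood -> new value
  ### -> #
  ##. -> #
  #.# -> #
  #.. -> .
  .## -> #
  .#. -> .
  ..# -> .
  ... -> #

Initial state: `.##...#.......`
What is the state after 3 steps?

####...#######

step 1: ###.#...#####.
step 2: ####..#.######
step 3: ####...#######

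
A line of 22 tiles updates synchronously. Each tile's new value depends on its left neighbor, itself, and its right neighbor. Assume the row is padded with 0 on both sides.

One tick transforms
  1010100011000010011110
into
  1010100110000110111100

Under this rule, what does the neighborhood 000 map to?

0

At position 6 the neighborhood is 000; the next row has 0 there.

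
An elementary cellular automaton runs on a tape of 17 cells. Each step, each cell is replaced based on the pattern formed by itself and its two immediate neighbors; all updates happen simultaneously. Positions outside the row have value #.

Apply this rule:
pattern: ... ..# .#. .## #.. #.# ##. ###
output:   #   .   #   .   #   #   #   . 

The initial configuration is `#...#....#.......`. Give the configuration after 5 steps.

###.####.#######.
..##...##......##
#..###..######...
##...##......###.
.###..######...##

.###..######...##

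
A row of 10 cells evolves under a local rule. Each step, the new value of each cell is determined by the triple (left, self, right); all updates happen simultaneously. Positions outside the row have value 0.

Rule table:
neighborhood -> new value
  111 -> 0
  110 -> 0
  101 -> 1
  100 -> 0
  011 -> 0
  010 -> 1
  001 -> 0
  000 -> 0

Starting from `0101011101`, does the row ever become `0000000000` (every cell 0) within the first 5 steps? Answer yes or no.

step 1: 0111100011
step 2: 0000000000
all cells are 0 at step 2

yes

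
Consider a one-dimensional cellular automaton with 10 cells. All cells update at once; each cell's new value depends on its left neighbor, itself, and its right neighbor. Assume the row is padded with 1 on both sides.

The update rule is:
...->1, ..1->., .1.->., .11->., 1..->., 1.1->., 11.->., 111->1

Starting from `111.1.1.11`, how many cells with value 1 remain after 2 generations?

6

11.......1
1..11111..
count of 1: 6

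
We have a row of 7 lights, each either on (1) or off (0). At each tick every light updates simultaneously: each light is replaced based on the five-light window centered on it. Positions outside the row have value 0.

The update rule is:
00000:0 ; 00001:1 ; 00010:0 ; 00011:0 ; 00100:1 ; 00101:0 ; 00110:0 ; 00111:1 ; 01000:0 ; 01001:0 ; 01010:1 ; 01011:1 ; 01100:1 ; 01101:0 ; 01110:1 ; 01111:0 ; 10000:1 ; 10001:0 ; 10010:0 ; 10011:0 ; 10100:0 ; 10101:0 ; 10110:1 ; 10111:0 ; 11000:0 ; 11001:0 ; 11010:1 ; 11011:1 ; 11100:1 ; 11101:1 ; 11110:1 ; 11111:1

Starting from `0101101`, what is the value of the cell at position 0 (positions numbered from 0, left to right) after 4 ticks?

0011010
1000100
1000101
1000010
position 0 holds 1

1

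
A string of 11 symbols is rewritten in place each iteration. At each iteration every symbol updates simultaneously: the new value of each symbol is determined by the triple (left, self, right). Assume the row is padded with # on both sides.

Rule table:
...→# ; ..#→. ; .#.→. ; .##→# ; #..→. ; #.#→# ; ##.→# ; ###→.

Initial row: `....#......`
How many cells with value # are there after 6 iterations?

5

iteration 1: .##...####.
iteration 2: ###.#.#..##
iteration 3: ..##.#...#.
iteration 4: ..###..#..#
iteration 5: ..#.#.....#
iteration 6: ...#..###.#
count of #: 5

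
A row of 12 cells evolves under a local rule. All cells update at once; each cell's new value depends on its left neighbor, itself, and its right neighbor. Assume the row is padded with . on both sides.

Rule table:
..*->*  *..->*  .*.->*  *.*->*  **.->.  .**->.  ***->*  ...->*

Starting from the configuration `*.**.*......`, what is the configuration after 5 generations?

**.**.*..*..

**..********
..**.******.
**..*.****.*
..****.**.**
**.**.*..*..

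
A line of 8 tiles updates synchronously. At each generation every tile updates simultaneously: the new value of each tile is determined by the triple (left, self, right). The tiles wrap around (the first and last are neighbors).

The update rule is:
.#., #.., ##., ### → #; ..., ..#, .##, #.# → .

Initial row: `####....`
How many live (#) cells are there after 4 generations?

4

.####...
..####..
...####.
....####
count of #: 4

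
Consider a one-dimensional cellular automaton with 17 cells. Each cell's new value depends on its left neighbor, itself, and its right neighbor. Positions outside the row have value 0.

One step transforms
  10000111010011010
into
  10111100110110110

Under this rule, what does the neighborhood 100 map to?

At position 1 the neighborhood is 100; the next row has 0 there.

0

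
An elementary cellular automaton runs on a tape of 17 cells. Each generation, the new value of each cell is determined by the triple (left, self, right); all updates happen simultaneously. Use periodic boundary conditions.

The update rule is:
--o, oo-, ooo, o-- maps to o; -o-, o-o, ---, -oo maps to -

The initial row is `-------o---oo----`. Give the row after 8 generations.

--o------------o-

------o-o-o-oo---
-----o-------oo--
----o-o-----o-oo-
---o---o---o---oo
o-o-o-o-o-o-o-o-o
o----------------
-o--------------o
--o------------o-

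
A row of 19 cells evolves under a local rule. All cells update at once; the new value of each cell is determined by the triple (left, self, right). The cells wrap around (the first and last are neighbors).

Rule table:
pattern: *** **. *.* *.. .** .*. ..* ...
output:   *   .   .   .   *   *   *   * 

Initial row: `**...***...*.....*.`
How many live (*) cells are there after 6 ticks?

11

tick 1: *..****..***.*****.
tick 2: *.****..***..****..
tick 3: *.***..***..****..*
tick 4: ..**..***..****..**
tick 5: .**..***..****..**.
tick 6: **..***..****..**..
count of *: 11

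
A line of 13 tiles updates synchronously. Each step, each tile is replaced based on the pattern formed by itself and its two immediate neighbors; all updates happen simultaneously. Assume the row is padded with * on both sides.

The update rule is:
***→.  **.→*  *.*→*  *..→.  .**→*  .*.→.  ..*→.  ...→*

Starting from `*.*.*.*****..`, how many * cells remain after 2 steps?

**.*.**...*..
.**.***.*....
count of *: 6

6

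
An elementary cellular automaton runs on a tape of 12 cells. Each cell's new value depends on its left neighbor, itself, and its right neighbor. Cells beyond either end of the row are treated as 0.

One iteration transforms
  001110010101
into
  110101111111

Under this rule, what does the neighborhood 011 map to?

At position 2 the neighborhood is 011; the next row has 0 there.

0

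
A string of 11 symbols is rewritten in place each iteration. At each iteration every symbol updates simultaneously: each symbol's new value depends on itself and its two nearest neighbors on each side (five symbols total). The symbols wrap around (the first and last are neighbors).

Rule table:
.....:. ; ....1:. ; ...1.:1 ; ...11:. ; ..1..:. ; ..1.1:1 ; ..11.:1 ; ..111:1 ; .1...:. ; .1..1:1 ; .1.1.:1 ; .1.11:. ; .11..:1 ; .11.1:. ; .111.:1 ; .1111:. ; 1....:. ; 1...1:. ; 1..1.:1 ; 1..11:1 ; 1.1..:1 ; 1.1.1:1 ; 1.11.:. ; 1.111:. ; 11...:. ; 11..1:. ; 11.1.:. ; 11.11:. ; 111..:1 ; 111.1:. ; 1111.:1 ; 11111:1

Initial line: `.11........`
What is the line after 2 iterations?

.11........

.11........  (fixed point — unchanged through iteration 2)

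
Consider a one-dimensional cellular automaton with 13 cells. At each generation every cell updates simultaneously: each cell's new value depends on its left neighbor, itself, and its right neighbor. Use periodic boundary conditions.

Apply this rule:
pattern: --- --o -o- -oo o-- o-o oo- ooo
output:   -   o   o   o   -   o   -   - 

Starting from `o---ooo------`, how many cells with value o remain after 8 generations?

4

o--oo-------o
--oo-------oo
-oo-------oo-
oo-------oo--
o-------oo--o
-------oo--oo
------oo--oo-
-----oo--oo--
count of o: 4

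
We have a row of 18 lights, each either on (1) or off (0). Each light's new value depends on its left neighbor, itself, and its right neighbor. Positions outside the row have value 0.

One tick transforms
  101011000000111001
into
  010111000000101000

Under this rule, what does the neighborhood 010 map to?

0

At position 0 the neighborhood is 010; the next row has 0 there.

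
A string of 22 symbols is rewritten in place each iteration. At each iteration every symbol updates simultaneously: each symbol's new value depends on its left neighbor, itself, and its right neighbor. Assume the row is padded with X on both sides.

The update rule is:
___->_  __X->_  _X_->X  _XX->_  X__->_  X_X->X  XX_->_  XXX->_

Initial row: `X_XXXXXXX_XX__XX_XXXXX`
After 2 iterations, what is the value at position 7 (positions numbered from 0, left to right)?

iteration 1: _X_______X______X_____
iteration 2: XX_______X______X_____
position 7 holds _

_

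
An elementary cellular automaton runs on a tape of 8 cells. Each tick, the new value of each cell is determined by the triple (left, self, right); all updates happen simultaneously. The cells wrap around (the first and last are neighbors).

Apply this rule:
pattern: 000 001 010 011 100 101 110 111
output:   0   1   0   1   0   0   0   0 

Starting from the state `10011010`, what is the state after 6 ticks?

00000110

00110000
01100000
11000000
10000001
00000011
00000110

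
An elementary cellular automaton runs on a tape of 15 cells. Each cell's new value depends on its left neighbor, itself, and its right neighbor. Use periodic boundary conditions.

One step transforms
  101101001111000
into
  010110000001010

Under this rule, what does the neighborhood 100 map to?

0

At position 6 the neighborhood is 100; the next row has 0 there.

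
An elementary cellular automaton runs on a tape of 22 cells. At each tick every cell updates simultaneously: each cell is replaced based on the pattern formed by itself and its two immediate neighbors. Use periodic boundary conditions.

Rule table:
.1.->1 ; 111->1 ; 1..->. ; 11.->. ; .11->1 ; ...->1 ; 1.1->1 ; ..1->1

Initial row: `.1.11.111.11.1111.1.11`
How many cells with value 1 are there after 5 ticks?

1111.111.11.1111.1111.
111.111.11.1111.1111.1
11.111.11.1111.1111.11
1.111.11.1111.1111.111
.111.11.1111.1111.1111
count of 1: 17

17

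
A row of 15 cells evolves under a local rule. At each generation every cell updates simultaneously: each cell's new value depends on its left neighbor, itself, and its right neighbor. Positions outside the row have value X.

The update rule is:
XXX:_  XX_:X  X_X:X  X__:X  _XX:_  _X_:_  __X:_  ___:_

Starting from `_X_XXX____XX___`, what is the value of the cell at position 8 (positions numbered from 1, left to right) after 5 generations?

_

X_X__XX____XX__
XX_X__XX____XX_
_XX_X__XX____XX
X_XX_X__XX_____
XX_XX_X__XX____
position 8 holds _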